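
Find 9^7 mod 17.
By repeated squaring mod 17: 9^{1}≡9, 9^{2}≡13, 9^{4}≡16. Then 9^{7} = 9^{4+2+1} ≡ 16 × 13 × 9 ≡ 2 mod 17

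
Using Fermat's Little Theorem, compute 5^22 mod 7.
By Fermat: 5^{6} ≡ 1 (mod 7). 22 = 3×6 + 4. So 5^{22} ≡ 5^{4} ≡ 2 (mod 7)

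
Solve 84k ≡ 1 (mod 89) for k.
Since 89 is prime, by Fermat 84^(-1) ≡ 84^{87} ≡ 71 (mod 89). Verify: 84 × 71 = 5964 ≡ 1 (mod 89)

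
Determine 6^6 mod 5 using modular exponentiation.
Using Fermat: 6^{4} ≡ 1 (mod 5). 6 ≡ 2 (mod 4). So 6^{6} ≡ 6^{2} ≡ 1 (mod 5)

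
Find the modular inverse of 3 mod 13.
Since 13 is prime, by Fermat 3^(-1) ≡ 3^{11} ≡ 9 (mod 13). Verify: 3 × 9 = 27 ≡ 1 (mod 13)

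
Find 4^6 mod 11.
By repeated squaring mod 11: 4^{1}≡4, 4^{2}≡5, 4^{4}≡3. Then 4^{6} = 4^{4+2} ≡ 3 × 5 ≡ 4 mod 11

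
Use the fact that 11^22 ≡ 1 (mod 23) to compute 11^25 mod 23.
By Fermat: 11^{22} ≡ 1 (mod 23). So 11^{25} = 11^{22} · 11^{3} ≡ 11^{3} ≡ 20 (mod 23)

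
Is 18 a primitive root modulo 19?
18^{2} ≡ 1 (mod 19) and 2 < 18, so ord_19(18) = 2 ≠ 18 and 18 is not a primitive root.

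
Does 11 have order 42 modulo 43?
11^{7} ≡ 1 (mod 43) and 7 < 42, so ord_43(11) = 7 ≠ 42 and 11 is not a primitive root.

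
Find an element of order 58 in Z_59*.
2 has order 58 mod 59 since 2^{58} ≡ 1 (mod 59) and no smaller power works.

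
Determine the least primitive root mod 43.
g = 3. Powers: [3, 9, 27, 38, 28, 41, 37, ...] generates all 42 non-zero residues.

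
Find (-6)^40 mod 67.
By repeated squaring mod 67: (-6)^{1}≡61, (-6)^{2}≡36, (-6)^{4}≡23, (-6)^{8}≡60, (-6)^{16}≡49, (-6)^{32}≡56. Then (-6)^{40} = (-6)^{32+8} ≡ 56 × 60 ≡ 10 mod 67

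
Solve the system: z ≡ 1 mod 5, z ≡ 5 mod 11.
M = 5 × 11 = 55. M₁ = 11, y₁ ≡ 1 mod 5. M₂ = 5, y₂ ≡ 9 mod 11. z = 1×11×1 + 5×5×9 ≡ 16 mod 55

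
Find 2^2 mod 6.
2^{2} = 4 ≡ 4 mod 6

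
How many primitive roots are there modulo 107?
Number of primitive roots mod 107 = φ(p-1) = φ(106) = 52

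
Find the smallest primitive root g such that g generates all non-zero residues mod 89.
g = 3. For each prime q|88: 3^{44}≡88, 3^{8}≡64, none ≡ 1, so ord_89(3) = 88 and 3 is a primitive root.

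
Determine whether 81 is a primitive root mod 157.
81^{39} ≡ 1 mod 157 and 39 < 156, so ord_157(81) = 39 ≠ 156 and 81 is not a primitive root.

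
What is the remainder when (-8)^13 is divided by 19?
By repeated squaring (mod 19): (-8)^{1}≡11, (-8)^{2}≡7, (-8)^{4}≡11, (-8)^{8}≡7. Then (-8)^{13} = (-8)^{8+4+1} ≡ 7 × 11 × 11 ≡ 11 (mod 19)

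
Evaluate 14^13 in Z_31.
By repeated squaring mod 31: 14^{1}≡14, 14^{2}≡10, 14^{4}≡7, 14^{8}≡18. Then 14^{13} = 14^{8+4+1} ≡ 18 × 7 × 14 ≡ 28 mod 31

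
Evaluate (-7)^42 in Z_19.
Using Fermat: (-7)^{18} ≡ 1 mod 19. 42 ≡ 6 mod 18. So (-7)^{42} ≡ (-7)^{6} ≡ 1 mod 19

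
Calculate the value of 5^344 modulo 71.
Using Fermat: 5^{70} ≡ 1 (mod 71). 344 ≡ 64 (mod 70). So 5^{344} ≡ 5^{64} ≡ 57 (mod 71)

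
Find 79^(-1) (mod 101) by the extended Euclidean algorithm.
Extended GCD: 79(-23) + 101(18) = 1. So 79^(-1) ≡ -23 ≡ 78 (mod 101). Verify: 79 × 78 = 6162 ≡ 1 (mod 101)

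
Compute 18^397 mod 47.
Using Fermat: 18^{46} ≡ 1 (mod 47). 397 ≡ 29 (mod 46). So 18^{397} ≡ 18^{29} ≡ 16 (mod 47)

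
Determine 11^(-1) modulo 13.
Since 13 is prime, by Fermat 11^(-1) ≡ 11^{11} ≡ 6 mod 13. Verify: 11 × 6 = 66 ≡ 1 mod 13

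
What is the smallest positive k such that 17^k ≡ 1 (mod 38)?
Powers of 17 mod 38: 17^1≡17, 17^2≡23, 17^3≡11, 17^4≡35, 17^5≡25, 17^6≡7, 17^7≡5, 17^8≡9, 17^9≡1. ord_38(17) = 9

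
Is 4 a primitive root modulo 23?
4^{11} ≡ 1 (mod 23) and 11 < 22, so ord_23(4) = 11 ≠ 22 and 4 is not a primitive root.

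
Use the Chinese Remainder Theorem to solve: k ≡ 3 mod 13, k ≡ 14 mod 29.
M = 13 × 29 = 377. M₁ = 29, y₁ ≡ 9 mod 13. M₂ = 13, y₂ ≡ 9 mod 29. k = 3×29×9 + 14×13×9 ≡ 159 mod 377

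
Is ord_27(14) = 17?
Powers of 14 mod 27: 14^1≡14, 14^2≡7, 14^3≡17, 14^4≡22, 14^5≡11, 14^6≡19, 14^7≡23, 14^8≡25, 14^9≡26, 14^10≡13, 14^11≡20, 14^12≡10, 14^13≡5, 14^14≡16, 14^15≡8, 14^16≡4, 14^17≡2, 14^18≡1. 14^17≡2≢1, so ord ≠ 17. No, the actual order is 18.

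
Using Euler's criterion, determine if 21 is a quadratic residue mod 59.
By Euler's criterion: 21^{29} ≡ 1 (mod 59). Since this equals 1, 21 is a QR.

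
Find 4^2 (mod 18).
4^{2} = 16 ≡ 16 (mod 18)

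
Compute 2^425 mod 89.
Using Fermat: 2^{88} ≡ 1 mod 89. 425 ≡ 73 mod 88. So 2^{425} ≡ 2^{73} ≡ 39 mod 89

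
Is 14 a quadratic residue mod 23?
By Euler's criterion: 14^{11} ≡ 22 mod 23. Since this equals -1 (≡ 22), 14 is not a QR.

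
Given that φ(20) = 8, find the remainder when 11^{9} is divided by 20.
By Euler: 11^{8} ≡ 1 mod 20 since gcd(11, 20) = 1. 9 = 1×8 + 1. So 11^{9} ≡ 11^{1} ≡ 11 mod 20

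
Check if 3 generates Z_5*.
ord_5(3) divides 4. For each prime q|4: 3^{2}≡4, none ≡ 1. So 3 has order 4 and is a primitive root mod 5.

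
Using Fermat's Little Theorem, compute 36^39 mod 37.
By Fermat: 36^{36} ≡ 1 (mod 37). So 36^{39} = 36^{36} · 36^{3} ≡ 36^{3} ≡ 36 (mod 37)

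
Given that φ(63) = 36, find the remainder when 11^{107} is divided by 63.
By Euler: 11^{36} ≡ 1 mod 63 since gcd(11, 63) = 1. 107 = 2×36 + 35. So 11^{107} ≡ 11^{35} ≡ 23 mod 63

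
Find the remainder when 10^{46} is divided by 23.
By Fermat: 10^{22} ≡ 1 mod 23. 46 = 2×22 + 2. So 10^{46} ≡ 10^{2} ≡ 8 mod 23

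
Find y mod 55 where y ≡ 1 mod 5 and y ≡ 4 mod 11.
M = 5 × 11 = 55. M₁ = 11, y₁ ≡ 1 mod 5. M₂ = 5, y₂ ≡ 9 mod 11. y = 1×11×1 + 4×5×9 ≡ 26 mod 55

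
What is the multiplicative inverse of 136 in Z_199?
Since 199 is prime, by Fermat 136^(-1) ≡ 136^{197} ≡ 60 (mod 199). Verify: 136 × 60 = 8160 ≡ 1 (mod 199)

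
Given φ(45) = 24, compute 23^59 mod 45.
By Euler: 23^{24} ≡ 1 (mod 45) since gcd(23, 45) = 1. 59 = 2×24 + 11. So 23^{59} ≡ 23^{11} ≡ 2 (mod 45)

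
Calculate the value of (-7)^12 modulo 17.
By repeated squaring (mod 17): (-7)^{1}≡10, (-7)^{2}≡15, (-7)^{4}≡4, (-7)^{8}≡16. Then (-7)^{12} = (-7)^{8+4} ≡ 16 × 4 ≡ 13 (mod 17)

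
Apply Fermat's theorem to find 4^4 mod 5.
By Fermat's Little Theorem, 4^{4} ≡ 1 mod 5 since 5 is prime and gcd(4, 5) = 1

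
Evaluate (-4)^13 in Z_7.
Using Fermat: (-4)^{6} ≡ 1 mod 7. 13 ≡ 1 mod 6. So (-4)^{13} ≡ (-4)^{1} ≡ 3 mod 7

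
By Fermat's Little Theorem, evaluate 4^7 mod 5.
By Fermat: 4^{4} ≡ 1 mod 5. So 4^{7} = 4^{4} · 4^{3} ≡ 4^{3} ≡ 4 mod 5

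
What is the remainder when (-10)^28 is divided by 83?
By repeated squaring mod 83: (-10)^{1}≡73, (-10)^{2}≡17, (-10)^{4}≡40, (-10)^{8}≡23, (-10)^{16}≡31. Then (-10)^{28} = (-10)^{16+8+4} ≡ 31 × 23 × 40 ≡ 51 mod 83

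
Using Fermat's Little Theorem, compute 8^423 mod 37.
By Fermat: 8^{36} ≡ 1 mod 37. 423 ≡ 27 mod 36. So 8^{423} ≡ 8^{27} ≡ 31 mod 37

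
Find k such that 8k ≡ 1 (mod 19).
Since 19 is prime, by Fermat 8^(-1) ≡ 8^{17} ≡ 12 (mod 19). Verify: 8 × 12 = 96 ≡ 1 (mod 19)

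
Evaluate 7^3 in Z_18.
7^{3} = 343 ≡ 1 (mod 18)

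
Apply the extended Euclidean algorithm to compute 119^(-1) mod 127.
Extended GCD: 119(-16) + 127(15) = 1. So 119^(-1) ≡ -16 ≡ 111 (mod 127). Verify: 119 × 111 = 13209 ≡ 1 (mod 127)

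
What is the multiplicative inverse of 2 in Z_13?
Since 13 is prime, by Fermat 2^(-1) ≡ 2^{11} ≡ 7 (mod 13). Verify: 2 × 7 = 14 ≡ 1 (mod 13)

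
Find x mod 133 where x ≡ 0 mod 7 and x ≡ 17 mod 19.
M = 7 × 19 = 133. M₁ = 19, y₁ ≡ 3 mod 7. M₂ = 7, y₂ ≡ 11 mod 19. x = 0×19×3 + 17×7×11 ≡ 112 mod 133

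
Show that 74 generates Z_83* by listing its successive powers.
74^1, 74^2, ..., 74^{82} mod 83: [74, 81, 18, 4, 47, 75, 72, 16, 22, 51, 39, 64, 5, 38, 73, 7, 20, 69, 43, 28, 80, 27, 6, 29, 71, 25, 24, 33, 35, 17, 13, 49, 57, 68, 52, 30, 62, 23, 42, 37, 82, 9, 2, 65, 79, 36, 8, 11, 67, 61, 32, 44, 19, 78, 45, 10, 76, 63, 14, 40, 55, 3, 56, 77, 54, 12, 58, 59, 50, 48, 66, 70, 34, 26, 15, 31, 53, 21, 60, 41, 46, 1]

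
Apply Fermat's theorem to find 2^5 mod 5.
By Fermat: 2^{4} ≡ 1 mod 5. So 2^{5} = 2^{4} · 2^{1} ≡ 2^{1} ≡ 2 mod 5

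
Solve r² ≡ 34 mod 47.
The square roots of 34 mod 47 are 9 and 38. Verify: 9² = 81 ≡ 34 mod 47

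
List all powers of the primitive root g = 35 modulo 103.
35^1, 35^2, ..., 35^{102} mod 103: [35, 92, 27, 18, 12, 8, 74, 15, 10, 41, 96, 64, 77, 17, 80, 19, 47, 100, 101, 33, 22, 49, 67, 79, 87, 58, 73, 83, 21, 14, 78, 52, 69, 46, 65, 9, 6, 4, 37, 59, 5, 72, 48, 32, 90, 60, 40, 61, 75, 50, 102, 68, 11, 76, 85, 91, 95, 29, 88, 93, 62, 7, 39, 26, 86, 23, 84, 56, 3, 2, 70, 81, 54, 36, 24, 16, 45, 30, 20, 82, 89, 25, 51, 34, 57, 38, 94, 97, 99, 66, 44, 98, 31, 55, 71, 13, 43, 63, 42, 28, 53, 1]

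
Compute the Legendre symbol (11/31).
(11/31) = 11^{15} mod 31 = -1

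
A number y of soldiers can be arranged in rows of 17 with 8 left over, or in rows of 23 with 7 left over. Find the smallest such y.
M = 17 × 23 = 391. M₁ = 23, y₁ ≡ 3 (mod 17). M₂ = 17, y₂ ≡ 19 (mod 23). y = 8×23×3 + 7×17×19 ≡ 76 (mod 391)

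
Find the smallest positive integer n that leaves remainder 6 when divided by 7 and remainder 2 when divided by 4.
M = 7 × 4 = 28. M₁ = 4, y₁ ≡ 2 mod 7. M₂ = 7, y₂ ≡ 3 mod 4. n = 6×4×2 + 2×7×3 ≡ 6 mod 28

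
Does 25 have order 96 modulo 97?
25^{48} ≡ 1 mod 97 and 48 < 96, so ord_97(25) = 48 ≠ 96 and 25 is not a primitive root.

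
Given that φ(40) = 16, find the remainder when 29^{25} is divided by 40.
By Euler: 29^{16} ≡ 1 mod 40 since gcd(29, 40) = 1. 25 = 1×16 + 9. So 29^{25} ≡ 29^{9} ≡ 29 mod 40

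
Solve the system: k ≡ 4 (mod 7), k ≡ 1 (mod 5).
M = 7 × 5 = 35. M₁ = 5, y₁ ≡ 3 (mod 7). M₂ = 7, y₂ ≡ 3 (mod 5). k = 4×5×3 + 1×7×3 ≡ 11 (mod 35)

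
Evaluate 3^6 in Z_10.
By repeated squaring mod 10: 3^{1}≡3, 3^{2}≡9, 3^{4}≡1. Then 3^{6} = 3^{4+2} ≡ 1 × 9 ≡ 9 mod 10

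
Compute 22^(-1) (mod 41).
Since 41 is prime, by Fermat 22^(-1) ≡ 22^{39} ≡ 28 (mod 41). Verify: 22 × 28 = 616 ≡ 1 (mod 41)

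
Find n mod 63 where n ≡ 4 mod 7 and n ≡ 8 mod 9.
M = 7 × 9 = 63. M₁ = 9, y₁ ≡ 4 mod 7. M₂ = 7, y₂ ≡ 4 mod 9. n = 4×9×4 + 8×7×4 ≡ 53 mod 63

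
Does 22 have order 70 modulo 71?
ord_71(22) divides 70. For each prime q|70: 22^{35}≡70, 22^{14}≡5, 22^{10}≡37, none ≡ 1. So 22 has order 70 and is a primitive root mod 71.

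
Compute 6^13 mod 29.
By repeated squaring (mod 29): 6^{1}≡6, 6^{2}≡7, 6^{4}≡20, 6^{8}≡23. Then 6^{13} = 6^{8+4+1} ≡ 23 × 20 × 6 ≡ 5 (mod 29)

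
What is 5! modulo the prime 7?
(6)! = (5)! × (6) ≡ -1 mod 7. So (5)! ≡ -1 × (6)^(-1) ≡ (-1)×(-1) = 1 mod 7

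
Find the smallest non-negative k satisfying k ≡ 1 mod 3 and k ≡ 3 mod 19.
M = 3 × 19 = 57. M₁ = 19, y₁ ≡ 1 mod 3. M₂ = 3, y₂ ≡ 13 mod 19. k = 1×19×1 + 3×3×13 ≡ 22 mod 57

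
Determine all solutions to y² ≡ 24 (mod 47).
The square roots of 24 mod 47 are 27 and 20. Verify: 27² = 729 ≡ 24 (mod 47)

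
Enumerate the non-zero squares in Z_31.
QRs mod 31: {1, 2, 4, 5, 7, 8, 9, 10, 14, 16, 18, 19, 20, 25, 28}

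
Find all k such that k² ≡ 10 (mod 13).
The square roots of 10 mod 13 are 7 and 6. Verify: 7² = 49 ≡ 10 (mod 13)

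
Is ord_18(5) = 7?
Powers of 5 mod 18: 5^1≡5, 5^2≡7, 5^3≡17, 5^4≡13, 5^5≡11, 5^6≡1. Already 5^6≡1, so the order is 6 < 7. No, the actual order is 6.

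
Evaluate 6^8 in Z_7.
Using Fermat: 6^{6} ≡ 1 (mod 7). 8 ≡ 2 (mod 6). So 6^{8} ≡ 6^{2} ≡ 1 (mod 7)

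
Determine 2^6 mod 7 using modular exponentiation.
Using Fermat: 2^{6} ≡ 1 mod 7. 6 ≡ 0 mod 6. So 2^{6} ≡ 2^{0} ≡ 1 mod 7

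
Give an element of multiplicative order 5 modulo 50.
11 has order 5 mod 50 since 11^{5} ≡ 1 (mod 50) and no smaller power works.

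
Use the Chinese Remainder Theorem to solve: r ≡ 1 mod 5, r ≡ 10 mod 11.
M = 5 × 11 = 55. M₁ = 11, y₁ ≡ 1 mod 5. M₂ = 5, y₂ ≡ 9 mod 11. r = 1×11×1 + 10×5×9 ≡ 21 mod 55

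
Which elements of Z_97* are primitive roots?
There are φ(96) = 32 primitive roots mod 97: {5, 7, 10, 13, 14, 15, 17, 21, 23, 26, 29, 37, 38, 39, 40, 41, 56, 57, 58, 59, 60, 68, 71, 74, 76, 80, 82, 83, 84, 87, 90, 92}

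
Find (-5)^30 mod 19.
Using Fermat: (-5)^{18} ≡ 1 mod 19. 30 ≡ 12 mod 18. So (-5)^{30} ≡ (-5)^{12} ≡ 11 mod 19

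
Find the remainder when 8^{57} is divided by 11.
By Fermat: 8^{10} ≡ 1 mod 11. 57 = 5×10 + 7. So 8^{57} ≡ 8^{7} ≡ 2 mod 11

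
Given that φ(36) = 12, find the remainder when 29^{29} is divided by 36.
By Euler: 29^{12} ≡ 1 (mod 36) since gcd(29, 36) = 1. 29 = 2×12 + 5. So 29^{29} ≡ 29^{5} ≡ 5 (mod 36)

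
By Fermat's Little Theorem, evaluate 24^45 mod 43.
By Fermat: 24^{42} ≡ 1 mod 43. So 24^{45} = 24^{42} · 24^{3} ≡ 24^{3} ≡ 21 mod 43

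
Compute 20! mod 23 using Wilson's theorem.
(22)! = (20)! × (21) × (22) ≡ -1 mod 23. So (20)! ≡ -1 × [(22)(21)]^(-1) ≡ 11 mod 23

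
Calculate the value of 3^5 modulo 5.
Using Fermat: 3^{4} ≡ 1 mod 5. 5 ≡ 1 mod 4. So 3^{5} ≡ 3^{1} ≡ 3 mod 5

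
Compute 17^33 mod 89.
By repeated squaring (mod 89): 17^{1}≡17, 17^{2}≡22, 17^{4}≡39, 17^{8}≡8, 17^{16}≡64, 17^{32}≡2. Then 17^{33} = 17^{32+1} ≡ 2 × 17 ≡ 34 (mod 89)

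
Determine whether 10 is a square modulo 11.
By Euler's criterion: 10^{5} ≡ 10 mod 11. Since this equals -1 (≡ 10), 10 is not a QR.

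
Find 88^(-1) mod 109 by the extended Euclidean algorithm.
Extended GCD: 88(-26) + 109(21) = 1. So 88^(-1) ≡ -26 ≡ 83 mod 109. Verify: 88 × 83 = 7304 ≡ 1 mod 109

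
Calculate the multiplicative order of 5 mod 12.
Powers of 5 mod 12: 5^1≡5, 5^2≡1. So the order of 5 is 2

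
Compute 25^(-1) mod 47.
Since 47 is prime, by Fermat 25^(-1) ≡ 25^{45} ≡ 32 mod 47. Verify: 25 × 32 = 800 ≡ 1 mod 47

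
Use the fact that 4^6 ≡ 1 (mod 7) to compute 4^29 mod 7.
By Fermat: 4^{6} ≡ 1 (mod 7). 29 = 4×6 + 5. So 4^{29} ≡ 4^{5} ≡ 2 (mod 7)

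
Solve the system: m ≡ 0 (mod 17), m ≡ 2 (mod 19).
M = 17 × 19 = 323. M₁ = 19, y₁ ≡ 9 (mod 17). M₂ = 17, y₂ ≡ 9 (mod 19). m = 0×19×9 + 2×17×9 ≡ 306 (mod 323)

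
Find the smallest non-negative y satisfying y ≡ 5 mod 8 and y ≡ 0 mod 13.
M = 8 × 13 = 104. M₁ = 13, y₁ ≡ 5 mod 8. M₂ = 8, y₂ ≡ 5 mod 13. y = 5×13×5 + 0×8×5 ≡ 13 mod 104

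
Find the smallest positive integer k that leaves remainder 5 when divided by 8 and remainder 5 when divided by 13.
M = 8 × 13 = 104. M₁ = 13, y₁ ≡ 5 (mod 8). M₂ = 8, y₂ ≡ 5 (mod 13). k = 5×13×5 + 5×8×5 ≡ 5 (mod 104)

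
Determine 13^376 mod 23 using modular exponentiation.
Using Fermat: 13^{22} ≡ 1 mod 23. 376 ≡ 2 mod 22. So 13^{376} ≡ 13^{2} ≡ 8 mod 23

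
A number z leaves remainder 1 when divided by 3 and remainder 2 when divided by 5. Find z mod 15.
M = 3 × 5 = 15. M₁ = 5, y₁ ≡ 2 mod 3. M₂ = 3, y₂ ≡ 2 mod 5. z = 1×5×2 + 2×3×2 ≡ 7 mod 15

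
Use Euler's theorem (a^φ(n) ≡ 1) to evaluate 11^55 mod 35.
By Euler: 11^{24} ≡ 1 (mod 35) since gcd(11, 35) = 1. 55 = 2×24 + 7. So 11^{55} ≡ 11^{7} ≡ 11 (mod 35)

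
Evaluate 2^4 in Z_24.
2^{4} = 16 ≡ 16 (mod 24)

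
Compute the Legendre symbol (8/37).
(8/37) = 8^{18} mod 37 = -1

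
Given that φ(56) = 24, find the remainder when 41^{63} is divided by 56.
By Euler: 41^{24} ≡ 1 (mod 56) since gcd(41, 56) = 1. 63 = 2×24 + 15. So 41^{63} ≡ 41^{15} ≡ 41 (mod 56)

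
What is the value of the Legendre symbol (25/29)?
(25/29) = 25^{14} mod 29 = 1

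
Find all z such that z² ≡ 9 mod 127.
The square roots of 9 mod 127 are 124 and 3. Verify: 124² = 15376 ≡ 9 mod 127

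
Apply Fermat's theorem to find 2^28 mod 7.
By Fermat: 2^{6} ≡ 1 mod 7. 28 = 4×6 + 4. So 2^{28} ≡ 2^{4} ≡ 2 mod 7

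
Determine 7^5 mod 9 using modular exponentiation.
By repeated squaring mod 9: 7^{1}≡7, 7^{2}≡4, 7^{4}≡7. Then 7^{5} = 7^{4+1} ≡ 7 × 7 ≡ 4 mod 9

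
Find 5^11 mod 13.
By repeated squaring mod 13: 5^{1}≡5, 5^{2}≡12, 5^{4}≡1, 5^{8}≡1. Then 5^{11} = 5^{8+2+1} ≡ 1 × 12 × 5 ≡ 8 mod 13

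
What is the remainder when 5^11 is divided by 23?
By repeated squaring mod 23: 5^{1}≡5, 5^{2}≡2, 5^{4}≡4, 5^{8}≡16. Then 5^{11} = 5^{8+2+1} ≡ 16 × 2 × 5 ≡ 22 mod 23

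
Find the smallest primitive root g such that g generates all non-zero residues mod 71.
g = 7. Powers: [7, 49, 59, 58, 51, 2, 14, 27, ...] generates all 70 non-zero residues.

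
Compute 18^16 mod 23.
By repeated squaring mod 23: 18^{1}≡18, 18^{2}≡2, 18^{4}≡4, 18^{8}≡16, 18^{16}≡3. So 18^{16} ≡ 3 mod 23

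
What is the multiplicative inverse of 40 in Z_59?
Since 59 is prime, by Fermat 40^(-1) ≡ 40^{57} ≡ 31 mod 59. Verify: 40 × 31 = 1240 ≡ 1 mod 59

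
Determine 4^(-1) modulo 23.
Since 23 is prime, by Fermat 4^(-1) ≡ 4^{21} ≡ 6 (mod 23). Verify: 4 × 6 = 24 ≡ 1 (mod 23)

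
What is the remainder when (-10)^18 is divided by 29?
By repeated squaring mod 29: (-10)^{1}≡19, (-10)^{2}≡13, (-10)^{4}≡24, (-10)^{8}≡25, (-10)^{16}≡16. Then (-10)^{18} = (-10)^{16+2} ≡ 16 × 13 ≡ 5 mod 29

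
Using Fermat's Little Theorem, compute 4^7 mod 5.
By Fermat: 4^{4} ≡ 1 (mod 5). So 4^{7} = 4^{4} · 4^{3} ≡ 4^{3} ≡ 4 (mod 5)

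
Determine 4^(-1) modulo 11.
Since 11 is prime, by Fermat 4^(-1) ≡ 4^{9} ≡ 3 (mod 11). Verify: 4 × 3 = 12 ≡ 1 (mod 11)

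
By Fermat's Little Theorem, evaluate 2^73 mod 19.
By Fermat: 2^{18} ≡ 1 (mod 19). 73 = 4×18 + 1. So 2^{73} ≡ 2^{1} ≡ 2 (mod 19)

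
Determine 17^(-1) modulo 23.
Since 23 is prime, by Fermat 17^(-1) ≡ 17^{21} ≡ 19 (mod 23). Verify: 17 × 19 = 323 ≡ 1 (mod 23)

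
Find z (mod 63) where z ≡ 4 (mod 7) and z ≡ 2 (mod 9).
M = 7 × 9 = 63. M₁ = 9, y₁ ≡ 4 (mod 7). M₂ = 7, y₂ ≡ 4 (mod 9). z = 4×9×4 + 2×7×4 ≡ 11 (mod 63)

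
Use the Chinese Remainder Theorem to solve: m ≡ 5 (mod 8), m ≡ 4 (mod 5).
M = 8 × 5 = 40. M₁ = 5, y₁ ≡ 5 (mod 8). M₂ = 8, y₂ ≡ 2 (mod 5). m = 5×5×5 + 4×8×2 ≡ 29 (mod 40)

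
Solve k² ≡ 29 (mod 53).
The square roots of 29 mod 53 are 33 and 20. Verify: 33² = 1089 ≡ 29 (mod 53)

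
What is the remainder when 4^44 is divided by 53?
By repeated squaring mod 53: 4^{1}≡4, 4^{2}≡16, 4^{4}≡44, 4^{8}≡28, 4^{16}≡42, 4^{32}≡15. Then 4^{44} = 4^{32+8+4} ≡ 15 × 28 × 44 ≡ 36 mod 53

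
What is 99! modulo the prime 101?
(100)! = (99)! × (100) ≡ -1 (mod 101). So (99)! ≡ -1 × (100)^(-1) ≡ (-1)×(-1) = 1 (mod 101)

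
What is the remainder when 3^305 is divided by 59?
Using Fermat: 3^{58} ≡ 1 mod 59. 305 ≡ 15 mod 58. So 3^{305} ≡ 3^{15} ≡ 48 mod 59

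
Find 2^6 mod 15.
By repeated squaring mod 15: 2^{1}≡2, 2^{2}≡4, 2^{4}≡1. Then 2^{6} = 2^{4+2} ≡ 1 × 4 ≡ 4 mod 15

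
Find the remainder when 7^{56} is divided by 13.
By Fermat: 7^{12} ≡ 1 mod 13. 56 = 4×12 + 8. So 7^{56} ≡ 7^{8} ≡ 3 mod 13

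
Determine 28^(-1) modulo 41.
Since 41 is prime, by Fermat 28^(-1) ≡ 28^{39} ≡ 22 (mod 41). Verify: 28 × 22 = 616 ≡ 1 (mod 41)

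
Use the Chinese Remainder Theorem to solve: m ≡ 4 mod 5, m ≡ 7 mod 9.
M = 5 × 9 = 45. M₁ = 9, y₁ ≡ 4 mod 5. M₂ = 5, y₂ ≡ 2 mod 9. m = 4×9×4 + 7×5×2 ≡ 34 mod 45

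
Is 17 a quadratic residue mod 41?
By Euler's criterion: 17^{20} ≡ 40 mod 41. Since this equals -1 (≡ 40), 17 is not a QR.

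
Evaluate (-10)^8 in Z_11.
By repeated squaring mod 11: (-10)^{1}≡1, (-10)^{2}≡1, (-10)^{4}≡1, (-10)^{8}≡1. So (-10)^{8} ≡ 1 mod 11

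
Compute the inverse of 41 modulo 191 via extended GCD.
Extended GCD: 41(14) + 191(-3) = 1. So 41^(-1) ≡ 14 (mod 191). Verify: 41 × 14 = 574 ≡ 1 (mod 191)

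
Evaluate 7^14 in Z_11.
Using Fermat: 7^{10} ≡ 1 mod 11. 14 ≡ 4 mod 10. So 7^{14} ≡ 7^{4} ≡ 3 mod 11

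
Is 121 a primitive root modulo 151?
121^{75} ≡ 1 mod 151 and 75 < 150, so ord_151(121) = 75 ≠ 150 and 121 is not a primitive root.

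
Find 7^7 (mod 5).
Using Fermat: 7^{4} ≡ 1 (mod 5). 7 ≡ 3 (mod 4). So 7^{7} ≡ 7^{3} ≡ 3 (mod 5)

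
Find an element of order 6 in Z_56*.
17 has order 6 mod 56 since 17^{6} ≡ 1 (mod 56) and no smaller power works.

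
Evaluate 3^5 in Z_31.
By repeated squaring mod 31: 3^{1}≡3, 3^{2}≡9, 3^{4}≡19. Then 3^{5} = 3^{4+1} ≡ 19 × 3 ≡ 26 mod 31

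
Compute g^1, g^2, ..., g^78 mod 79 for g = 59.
59^1, 59^2, ..., 59^{78} mod 79: [59, 5, 58, 25, 53, 46, 28, 72, 61, 44, 68, 62, 24, 73, 41, 49, 47, 8, 77, 40, 69, 42, 29, 52, 66, 23, 14, 36, 70, 22, 34, 31, 12, 76, 60, 64, 63, 4, 78, 20, 74, 21, 54, 26, 33, 51, 7, 18, 35, 11, 17, 55, 6, 38, 30, 32, 71, 2, 39, 10, 37, 50, 27, 13, 56, 65, 43, 9, 57, 45, 48, 67, 3, 19, 15, 16, 75, 1]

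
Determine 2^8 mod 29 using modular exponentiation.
By repeated squaring (mod 29): 2^{1}≡2, 2^{2}≡4, 2^{4}≡16, 2^{8}≡24. So 2^{8} ≡ 24 (mod 29)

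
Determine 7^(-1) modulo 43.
Since 43 is prime, by Fermat 7^(-1) ≡ 7^{41} ≡ 37 mod 43. Verify: 7 × 37 = 259 ≡ 1 mod 43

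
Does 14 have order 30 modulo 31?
14^{15} ≡ 1 mod 31 and 15 < 30, so ord_31(14) = 15 ≠ 30 and 14 is not a primitive root.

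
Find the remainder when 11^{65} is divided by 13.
By Fermat: 11^{12} ≡ 1 mod 13. 65 = 5×12 + 5. So 11^{65} ≡ 11^{5} ≡ 7 mod 13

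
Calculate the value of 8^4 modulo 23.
8^{4} = 4096 ≡ 2 mod 23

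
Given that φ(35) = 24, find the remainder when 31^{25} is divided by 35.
By Euler: 31^{24} ≡ 1 mod 35 since gcd(31, 35) = 1. 25 = 1×24 + 1. So 31^{25} ≡ 31^{1} ≡ 31 mod 35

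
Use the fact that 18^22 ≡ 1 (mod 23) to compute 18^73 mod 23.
By Fermat: 18^{22} ≡ 1 (mod 23). 73 = 3×22 + 7. So 18^{73} ≡ 18^{7} ≡ 6 (mod 23)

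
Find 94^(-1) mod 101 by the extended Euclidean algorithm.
Extended GCD: 94(-29) + 101(27) = 1. So 94^(-1) ≡ -29 ≡ 72 mod 101. Verify: 94 × 72 = 6768 ≡ 1 mod 101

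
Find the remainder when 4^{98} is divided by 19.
By Fermat: 4^{18} ≡ 1 mod 19. 98 = 5×18 + 8. So 4^{98} ≡ 4^{8} ≡ 5 mod 19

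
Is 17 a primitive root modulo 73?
17^{24} ≡ 1 (mod 73) and 24 < 72, so ord_73(17) = 24 ≠ 72 and 17 is not a primitive root.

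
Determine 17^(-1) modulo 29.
Since 29 is prime, by Fermat 17^(-1) ≡ 17^{27} ≡ 12 mod 29. Verify: 17 × 12 = 204 ≡ 1 mod 29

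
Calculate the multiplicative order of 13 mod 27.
Powers of 13 mod 27: 13^1≡13, 13^2≡7, 13^3≡10, 13^4≡22, 13^5≡16, 13^6≡19, 13^7≡4, 13^8≡25, 13^9≡1. So the order of 13 is 9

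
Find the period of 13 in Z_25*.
Powers of 13 mod 25: 13^1≡13, 13^2≡19, 13^3≡22, 13^4≡11, 13^5≡18, 13^6≡9, 13^7≡17, 13^8≡21, 13^9≡23, 13^10≡24, 13^11≡12, 13^12≡6, 13^13≡3, 13^14≡14, 13^15≡7, 13^16≡16, 13^17≡8, 13^18≡4, 13^19≡2, 13^20≡1. So the order of 13 is 20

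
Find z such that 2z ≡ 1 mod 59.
Since 59 is prime, by Fermat 2^(-1) ≡ 2^{57} ≡ 30 mod 59. Verify: 2 × 30 = 60 ≡ 1 mod 59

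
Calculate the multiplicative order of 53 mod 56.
Powers of 53 mod 56: 53^1≡53, 53^2≡9, 53^3≡29, 53^4≡25, 53^5≡37, 53^6≡1. So the order of 53 is 6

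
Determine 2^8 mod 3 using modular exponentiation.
Using Fermat: 2^{2} ≡ 1 (mod 3). 8 ≡ 0 (mod 2). So 2^{8} ≡ 2^{0} ≡ 1 (mod 3)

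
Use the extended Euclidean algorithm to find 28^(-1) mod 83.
Extended GCD: 28(3) + 83(-1) = 1. So 28^(-1) ≡ 3 mod 83. Verify: 28 × 3 = 84 ≡ 1 mod 83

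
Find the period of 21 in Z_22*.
Powers of 21 mod 22: 21^1≡21, 21^2≡1. So the order of 21 is 2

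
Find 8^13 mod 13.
Using Fermat: 8^{12} ≡ 1 mod 13. 13 ≡ 1 mod 12. So 8^{13} ≡ 8^{1} ≡ 8 mod 13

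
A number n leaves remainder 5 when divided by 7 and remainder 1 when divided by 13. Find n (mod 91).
M = 7 × 13 = 91. M₁ = 13, y₁ ≡ 6 (mod 7). M₂ = 7, y₂ ≡ 2 (mod 13). n = 5×13×6 + 1×7×2 ≡ 40 (mod 91)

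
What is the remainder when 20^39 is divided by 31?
Using Fermat: 20^{30} ≡ 1 mod 31. 39 ≡ 9 mod 30. So 20^{39} ≡ 20^{9} ≡ 8 mod 31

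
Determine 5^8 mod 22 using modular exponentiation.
By repeated squaring (mod 22): 5^{1}≡5, 5^{2}≡3, 5^{4}≡9, 5^{8}≡15. So 5^{8} ≡ 15 (mod 22)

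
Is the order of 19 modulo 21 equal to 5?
Powers of 19 mod 21: 19^1≡19, 19^2≡4, 19^3≡13, 19^4≡16, 19^5≡10, 19^6≡1. 19^5≡10≢1, so ord ≠ 5. No, the actual order is 6.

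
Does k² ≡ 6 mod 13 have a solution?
By Euler's criterion: 6^{6} ≡ 12 mod 13. Since this equals -1 (≡ 12), 6 is not a QR.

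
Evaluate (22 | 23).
(22/23) = 22^{11} mod 23 = -1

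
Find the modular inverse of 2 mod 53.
Since 53 is prime, by Fermat 2^(-1) ≡ 2^{51} ≡ 27 (mod 53). Verify: 2 × 27 = 54 ≡ 1 (mod 53)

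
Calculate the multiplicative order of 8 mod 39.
Powers of 8 mod 39: 8^1≡8, 8^2≡25, 8^3≡5, 8^4≡1. Order = 4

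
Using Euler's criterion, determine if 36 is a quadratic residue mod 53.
By Euler's criterion: 36^{26} ≡ 1 mod 53. Since this equals 1, 36 is a QR.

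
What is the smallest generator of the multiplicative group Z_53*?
g = 2. Powers: [2, 4, 8, 16, 32, 11, 22, 44, 35, ...] generates all 52 non-zero residues.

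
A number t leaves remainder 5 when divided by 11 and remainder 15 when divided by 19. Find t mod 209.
M = 11 × 19 = 209. M₁ = 19, y₁ ≡ 7 mod 11. M₂ = 11, y₂ ≡ 7 mod 19. t = 5×19×7 + 15×11×7 ≡ 148 mod 209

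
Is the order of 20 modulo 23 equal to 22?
Powers of 20 mod 23: 20^1≡20, 20^2≡9, 20^3≡19, 20^4≡12, 20^5≡10, 20^6≡16, 20^7≡21, 20^8≡6, 20^9≡5, 20^10≡8, 20^11≡22, 20^12≡3, 20^13≡14, 20^14≡4, 20^15≡11, 20^16≡13, 20^17≡7, 20^18≡2, 20^19≡17, 20^20≡18, 20^21≡15, 20^22≡1. First k with 20^k≡1 is k=22. Yes, ord_23(20) = 22.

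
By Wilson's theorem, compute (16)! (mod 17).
By Wilson's theorem, (16)! ≡ -1 ≡ 16 (mod 17)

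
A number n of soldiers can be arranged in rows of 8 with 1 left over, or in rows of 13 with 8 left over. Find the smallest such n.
M = 8 × 13 = 104. M₁ = 13, y₁ ≡ 5 (mod 8). M₂ = 8, y₂ ≡ 5 (mod 13). n = 1×13×5 + 8×8×5 ≡ 73 (mod 104)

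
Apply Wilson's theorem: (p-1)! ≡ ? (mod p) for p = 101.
By Wilson's theorem, (100)! ≡ -1 ≡ 100 mod 101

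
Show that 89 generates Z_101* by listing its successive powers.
89^1, 89^2, ..., 89^{100} mod 101: [89, 43, 90, 31, 32, 20, 63, 52, 83, 14, 34, 97, 48, 30, 44, 78, 74, 21, 51, 95, 72, 45, 66, 16, 10, 82, 26, 92, 7, 17, 99, 24, 15, 22, 39, 37, 61, 76, 98, 36, 73, 33, 8, 5, 41, 13, 46, 54, 59, 100, 12, 58, 11, 70, 69, 81, 38, 49, 18, 87, 67, 4, 53, 71, 57, 23, 27, 80, 50, 6, 29, 56, 35, 85, 91, 19, 75, 9, 94, 84, 2, 77, 86, 79, 62, 64, 40, 25, 3, 65, 28, 68, 93, 96, 60, 88, 55, 47, 42, 1]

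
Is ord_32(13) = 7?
Powers of 13 mod 32: 13^1≡13, 13^2≡9, 13^3≡21, 13^4≡17, 13^5≡29, 13^6≡25, 13^7≡5, 13^8≡1. 13^7≡5≢1, so ord ≠ 7. No, the actual order is 8.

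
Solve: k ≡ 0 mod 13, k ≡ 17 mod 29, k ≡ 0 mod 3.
M = 13 × 29 × 3 = 1131. M₁ = 87, y₁ ≡ 3 mod 13. M₂ = 39, y₂ ≡ 3 mod 29. M₃ = 377, y₃ ≡ 2 mod 3. k = 0×87×3 + 17×39×3 + 0×377×2 ≡ 858 mod 1131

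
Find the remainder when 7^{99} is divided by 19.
By Fermat: 7^{18} ≡ 1 mod 19. 99 = 5×18 + 9. So 7^{99} ≡ 7^{9} ≡ 1 mod 19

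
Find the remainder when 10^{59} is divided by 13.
By Fermat: 10^{12} ≡ 1 (mod 13). 59 = 4×12 + 11. So 10^{59} ≡ 10^{11} ≡ 4 (mod 13)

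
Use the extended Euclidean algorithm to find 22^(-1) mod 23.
Extended GCD: 22(-1) + 23(1) = 1. So 22^(-1) ≡ -1 ≡ 22 mod 23. Verify: 22 × 22 = 484 ≡ 1 mod 23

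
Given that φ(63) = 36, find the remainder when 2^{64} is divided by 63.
By Euler: 2^{36} ≡ 1 mod 63 since gcd(2, 63) = 1. 64 = 1×36 + 28. So 2^{64} ≡ 2^{28} ≡ 16 mod 63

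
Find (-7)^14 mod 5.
Using Fermat: (-7)^{4} ≡ 1 mod 5. 14 ≡ 2 mod 4. So (-7)^{14} ≡ (-7)^{2} ≡ 4 mod 5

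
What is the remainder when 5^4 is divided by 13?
5^{4} = 625 ≡ 1 mod 13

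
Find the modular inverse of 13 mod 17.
Since 17 is prime, by Fermat 13^(-1) ≡ 13^{15} ≡ 4 (mod 17). Verify: 13 × 4 = 52 ≡ 1 (mod 17)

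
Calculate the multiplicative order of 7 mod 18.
Powers of 7 mod 18: 7^1≡7, 7^2≡13, 7^3≡1. ord_18(7) = 3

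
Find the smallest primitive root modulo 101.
g = 2. Powers: [2, 4, 8, 16, 32, 64, 27, 54, 7, 14, ...] generates all 100 non-zero residues.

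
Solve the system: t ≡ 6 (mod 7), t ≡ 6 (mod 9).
M = 7 × 9 = 63. M₁ = 9, y₁ ≡ 4 (mod 7). M₂ = 7, y₂ ≡ 4 (mod 9). t = 6×9×4 + 6×7×4 ≡ 6 (mod 63)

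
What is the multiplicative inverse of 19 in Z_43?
Since 43 is prime, by Fermat 19^(-1) ≡ 19^{41} ≡ 34 (mod 43). Verify: 19 × 34 = 646 ≡ 1 (mod 43)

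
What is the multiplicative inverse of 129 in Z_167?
Since 167 is prime, by Fermat 129^(-1) ≡ 129^{165} ≡ 145 mod 167. Verify: 129 × 145 = 18705 ≡ 1 mod 167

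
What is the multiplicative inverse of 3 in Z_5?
Since 5 is prime, by Fermat 3^(-1) ≡ 3^{3} ≡ 2 (mod 5). Verify: 3 × 2 = 6 ≡ 1 (mod 5)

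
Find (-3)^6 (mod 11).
By repeated squaring (mod 11): (-3)^{1}≡8, (-3)^{2}≡9, (-3)^{4}≡4. Then (-3)^{6} = (-3)^{4+2} ≡ 4 × 9 ≡ 3 (mod 11)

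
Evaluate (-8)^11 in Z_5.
Using Fermat: (-8)^{4} ≡ 1 mod 5. 11 ≡ 3 mod 4. So (-8)^{11} ≡ (-8)^{3} ≡ 3 mod 5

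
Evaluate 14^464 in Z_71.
Using Fermat: 14^{70} ≡ 1 mod 71. 464 ≡ 44 mod 70. So 14^{464} ≡ 14^{44} ≡ 5 mod 71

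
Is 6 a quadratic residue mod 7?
By Euler's criterion: 6^{3} ≡ 6 mod 7. Since this equals -1 (≡ 6), 6 is not a QR.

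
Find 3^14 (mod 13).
Using Fermat: 3^{12} ≡ 1 (mod 13). 14 ≡ 2 (mod 12). So 3^{14} ≡ 3^{2} ≡ 9 (mod 13)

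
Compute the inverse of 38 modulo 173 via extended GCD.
Extended GCD: 38(41) + 173(-9) = 1. So 38^(-1) ≡ 41 mod 173. Verify: 38 × 41 = 1558 ≡ 1 mod 173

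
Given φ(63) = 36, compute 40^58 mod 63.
By Euler: 40^{36} ≡ 1 (mod 63) since gcd(40, 63) = 1. 58 = 1×36 + 22. So 40^{58} ≡ 40^{22} ≡ 58 (mod 63)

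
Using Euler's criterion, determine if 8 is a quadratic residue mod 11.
By Euler's criterion: 8^{5} ≡ 10 mod 11. Since this equals -1 (≡ 10), 8 is not a QR.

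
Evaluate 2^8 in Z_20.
By repeated squaring mod 20: 2^{1}≡2, 2^{2}≡4, 2^{4}≡16, 2^{8}≡16. So 2^{8} ≡ 16 mod 20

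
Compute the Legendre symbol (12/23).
(12/23) = 12^{11} mod 23 = 1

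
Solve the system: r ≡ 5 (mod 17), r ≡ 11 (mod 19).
M = 17 × 19 = 323. M₁ = 19, y₁ ≡ 9 (mod 17). M₂ = 17, y₂ ≡ 9 (mod 19). r = 5×19×9 + 11×17×9 ≡ 277 (mod 323)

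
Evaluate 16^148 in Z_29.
Using Fermat: 16^{28} ≡ 1 (mod 29). 148 ≡ 8 (mod 28). So 16^{148} ≡ 16^{8} ≡ 16 (mod 29)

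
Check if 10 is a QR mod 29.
By Euler's criterion: 10^{14} ≡ 28 mod 29. Since this equals -1 (≡ 28), 10 is not a QR.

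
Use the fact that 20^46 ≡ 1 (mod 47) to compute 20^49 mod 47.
By Fermat: 20^{46} ≡ 1 (mod 47). So 20^{49} = 20^{46} · 20^{3} ≡ 20^{3} ≡ 10 (mod 47)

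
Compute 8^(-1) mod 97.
Since 97 is prime, by Fermat 8^(-1) ≡ 8^{95} ≡ 85 mod 97. Verify: 8 × 85 = 680 ≡ 1 mod 97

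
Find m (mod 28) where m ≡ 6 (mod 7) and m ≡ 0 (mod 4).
M = 7 × 4 = 28. M₁ = 4, y₁ ≡ 2 (mod 7). M₂ = 7, y₂ ≡ 3 (mod 4). m = 6×4×2 + 0×7×3 ≡ 20 (mod 28)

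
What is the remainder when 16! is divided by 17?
By Wilson's theorem, (16)! ≡ -1 ≡ 16 (mod 17)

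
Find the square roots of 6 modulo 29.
The square roots of 6 mod 29 are 8 and 21. Verify: 8² = 64 ≡ 6 (mod 29)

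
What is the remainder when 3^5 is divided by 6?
By repeated squaring mod 6: 3^{1}≡3, 3^{2}≡3, 3^{4}≡3. Then 3^{5} = 3^{4+1} ≡ 3 × 3 ≡ 3 mod 6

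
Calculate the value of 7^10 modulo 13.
By repeated squaring (mod 13): 7^{1}≡7, 7^{2}≡10, 7^{4}≡9, 7^{8}≡3. Then 7^{10} = 7^{8+2} ≡ 3 × 10 ≡ 4 (mod 13)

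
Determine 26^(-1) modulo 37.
Since 37 is prime, by Fermat 26^(-1) ≡ 26^{35} ≡ 10 mod 37. Verify: 26 × 10 = 260 ≡ 1 mod 37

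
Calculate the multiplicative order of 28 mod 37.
Powers of 28 mod 37: 28^1≡28, 28^2≡7, 28^3≡11, 28^4≡12, 28^5≡3, 28^6≡10, 28^7≡21, 28^8≡33, 28^9≡36, 28^10≡9, 28^11≡30, 28^12≡26, 28^13≡25, 28^14≡34, 28^15≡27, 28^16≡16, 28^17≡4, 28^18≡1. Order = 18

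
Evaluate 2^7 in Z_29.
By repeated squaring mod 29: 2^{1}≡2, 2^{2}≡4, 2^{4}≡16. Then 2^{7} = 2^{4+2+1} ≡ 16 × 4 × 2 ≡ 12 mod 29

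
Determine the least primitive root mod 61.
g = 2. Powers: [2, 4, 8, 16, 32, 3, 6, 12, ...] generates all 60 non-zero residues.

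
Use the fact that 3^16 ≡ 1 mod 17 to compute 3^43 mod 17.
By Fermat: 3^{16} ≡ 1 mod 17. 43 = 2×16 + 11. So 3^{43} ≡ 3^{11} ≡ 7 mod 17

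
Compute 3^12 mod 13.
Using Fermat: 3^{12} ≡ 1 mod 13. 12 ≡ 0 mod 12. So 3^{12} ≡ 3^{0} ≡ 1 mod 13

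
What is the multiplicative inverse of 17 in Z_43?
Since 43 is prime, by Fermat 17^(-1) ≡ 17^{41} ≡ 38 (mod 43). Verify: 17 × 38 = 646 ≡ 1 (mod 43)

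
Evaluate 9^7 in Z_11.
By repeated squaring mod 11: 9^{1}≡9, 9^{2}≡4, 9^{4}≡5. Then 9^{7} = 9^{4+2+1} ≡ 5 × 4 × 9 ≡ 4 mod 11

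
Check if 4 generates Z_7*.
4^{3} ≡ 1 (mod 7) and 3 < 6, so ord_7(4) = 3 ≠ 6 and 4 is not a primitive root.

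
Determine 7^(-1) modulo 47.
Since 47 is prime, by Fermat 7^(-1) ≡ 7^{45} ≡ 27 mod 47. Verify: 7 × 27 = 189 ≡ 1 mod 47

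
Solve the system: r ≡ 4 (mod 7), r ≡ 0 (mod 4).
M = 7 × 4 = 28. M₁ = 4, y₁ ≡ 2 (mod 7). M₂ = 7, y₂ ≡ 3 (mod 4). r = 4×4×2 + 0×7×3 ≡ 4 (mod 28)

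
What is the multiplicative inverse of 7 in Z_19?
Since 19 is prime, by Fermat 7^(-1) ≡ 7^{17} ≡ 11 mod 19. Verify: 7 × 11 = 77 ≡ 1 mod 19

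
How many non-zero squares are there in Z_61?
Exactly half the non-zero residues mod a prime are QRs: (61-1)/2 = 30.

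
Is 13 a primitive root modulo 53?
13^{13} ≡ 1 mod 53 and 13 < 52, so ord_53(13) = 13 ≠ 52 and 13 is not a primitive root.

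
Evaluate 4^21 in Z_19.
Using Fermat: 4^{18} ≡ 1 (mod 19). 21 ≡ 3 (mod 18). So 4^{21} ≡ 4^{3} ≡ 7 (mod 19)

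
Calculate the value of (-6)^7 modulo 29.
By repeated squaring mod 29: (-6)^{1}≡23, (-6)^{2}≡7, (-6)^{4}≡20. Then (-6)^{7} = (-6)^{4+2+1} ≡ 20 × 7 × 23 ≡ 1 mod 29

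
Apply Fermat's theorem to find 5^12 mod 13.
By Fermat's Little Theorem, 5^{12} ≡ 1 mod 13 since 13 is prime and gcd(5, 13) = 1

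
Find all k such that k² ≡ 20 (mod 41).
The square roots of 20 mod 41 are 26 and 15. Verify: 26² = 676 ≡ 20 (mod 41)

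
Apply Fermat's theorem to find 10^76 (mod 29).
By Fermat: 10^{28} ≡ 1 (mod 29). 76 = 2×28 + 20. So 10^{76} ≡ 10^{20} ≡ 7 (mod 29)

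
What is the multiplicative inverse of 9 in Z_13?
Since 13 is prime, by Fermat 9^(-1) ≡ 9^{11} ≡ 3 (mod 13). Verify: 9 × 3 = 27 ≡ 1 (mod 13)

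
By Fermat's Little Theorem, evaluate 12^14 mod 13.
By Fermat: 12^{12} ≡ 1 mod 13. So 12^{14} = 12^{12} · 12^{2} ≡ 12^{2} ≡ 1 mod 13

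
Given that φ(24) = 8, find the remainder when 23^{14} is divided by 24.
By Euler: 23^{8} ≡ 1 (mod 24) since gcd(23, 24) = 1. 14 = 1×8 + 6. So 23^{14} ≡ 23^{6} ≡ 1 (mod 24)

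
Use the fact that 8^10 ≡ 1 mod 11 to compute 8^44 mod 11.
By Fermat: 8^{10} ≡ 1 mod 11. 44 = 4×10 + 4. So 8^{44} ≡ 8^{4} ≡ 4 mod 11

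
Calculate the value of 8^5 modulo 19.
By repeated squaring (mod 19): 8^{1}≡8, 8^{2}≡7, 8^{4}≡11. Then 8^{5} = 8^{4+1} ≡ 11 × 8 ≡ 12 (mod 19)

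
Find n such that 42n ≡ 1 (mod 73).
Since 73 is prime, by Fermat 42^(-1) ≡ 42^{71} ≡ 40 (mod 73). Verify: 42 × 40 = 1680 ≡ 1 (mod 73)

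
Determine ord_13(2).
Powers of 2 mod 13: 2^1≡2, 2^2≡4, 2^3≡8, 2^4≡3, 2^5≡6, 2^6≡12, 2^7≡11, 2^8≡9, 2^9≡5, 2^10≡10, 2^11≡7, 2^12≡1. ord_13(2) = 12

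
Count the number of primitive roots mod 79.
A prime p has φ(p-1) primitive roots; here φ(78) = 24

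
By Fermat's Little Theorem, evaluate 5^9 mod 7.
By Fermat: 5^{6} ≡ 1 mod 7. So 5^{9} = 5^{6} · 5^{3} ≡ 5^{3} ≡ 6 mod 7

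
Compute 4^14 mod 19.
By repeated squaring (mod 19): 4^{1}≡4, 4^{2}≡16, 4^{4}≡9, 4^{8}≡5. Then 4^{14} = 4^{8+4+2} ≡ 5 × 9 × 16 ≡ 17 (mod 19)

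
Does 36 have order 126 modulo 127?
36^{63} ≡ 1 mod 127 and 63 < 126, so ord_127(36) = 63 ≠ 126 and 36 is not a primitive root.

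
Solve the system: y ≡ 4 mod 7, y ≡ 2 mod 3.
M = 7 × 3 = 21. M₁ = 3, y₁ ≡ 5 mod 7. M₂ = 7, y₂ ≡ 1 mod 3. y = 4×3×5 + 2×7×1 ≡ 11 mod 21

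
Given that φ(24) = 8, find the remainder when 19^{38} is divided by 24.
By Euler: 19^{8} ≡ 1 (mod 24) since gcd(19, 24) = 1. 38 = 4×8 + 6. So 19^{38} ≡ 19^{6} ≡ 1 (mod 24)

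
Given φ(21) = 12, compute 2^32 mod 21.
By Euler: 2^{12} ≡ 1 (mod 21) since gcd(2, 21) = 1. 32 = 2×12 + 8. So 2^{32} ≡ 2^{8} ≡ 4 (mod 21)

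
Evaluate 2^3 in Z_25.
2^{3} = 8 ≡ 8 (mod 25)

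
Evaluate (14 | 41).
(14/41) = 14^{20} mod 41 = -1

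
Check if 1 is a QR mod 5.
By Euler's criterion: 1^{2} ≡ 1 (mod 5). Since this equals 1, 1 is a QR.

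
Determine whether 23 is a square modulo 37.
By Euler's criterion: 23^{18} ≡ 36 mod 37. Since this equals -1 (≡ 36), 23 is not a QR.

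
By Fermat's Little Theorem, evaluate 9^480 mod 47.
By Fermat: 9^{46} ≡ 1 mod 47. 480 ≡ 20 mod 46. So 9^{480} ≡ 9^{20} ≡ 2 mod 47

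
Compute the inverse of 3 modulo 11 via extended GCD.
Extended GCD: 3(4) + 11(-1) = 1. So 3^(-1) ≡ 4 mod 11. Verify: 3 × 4 = 12 ≡ 1 mod 11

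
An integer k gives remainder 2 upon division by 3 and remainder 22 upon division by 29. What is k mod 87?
M = 3 × 29 = 87. M₁ = 29, y₁ ≡ 2 mod 3. M₂ = 3, y₂ ≡ 10 mod 29. k = 2×29×2 + 22×3×10 ≡ 80 mod 87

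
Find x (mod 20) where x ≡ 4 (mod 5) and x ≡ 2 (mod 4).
M = 5 × 4 = 20. M₁ = 4, y₁ ≡ 4 (mod 5). M₂ = 5, y₂ ≡ 1 (mod 4). x = 4×4×4 + 2×5×1 ≡ 14 (mod 20)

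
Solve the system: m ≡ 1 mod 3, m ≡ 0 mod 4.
M = 3 × 4 = 12. M₁ = 4, y₁ ≡ 1 mod 3. M₂ = 3, y₂ ≡ 3 mod 4. m = 1×4×1 + 0×3×3 ≡ 4 mod 12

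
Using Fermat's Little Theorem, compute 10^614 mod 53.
By Fermat: 10^{52} ≡ 1 (mod 53). 614 ≡ 42 (mod 52). So 10^{614} ≡ 10^{42} ≡ 46 (mod 53)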